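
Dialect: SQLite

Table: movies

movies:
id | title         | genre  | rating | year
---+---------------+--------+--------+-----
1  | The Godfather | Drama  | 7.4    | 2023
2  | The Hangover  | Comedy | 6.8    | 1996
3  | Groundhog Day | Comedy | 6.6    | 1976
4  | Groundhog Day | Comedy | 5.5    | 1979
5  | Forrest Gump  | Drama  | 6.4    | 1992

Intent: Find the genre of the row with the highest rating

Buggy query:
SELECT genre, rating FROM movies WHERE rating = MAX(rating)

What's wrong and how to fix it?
Bug: MAX(rating) is an aggregate and cannot be used directly in WHERE

Fix: Use a subquery: WHERE rating = (SELECT MAX(rating) FROM movies)

Corrected query:
SELECT genre, rating FROM movies WHERE rating = (SELECT MAX(rating) FROM movies)

Result:
genre | rating
------+-------
Drama | 7.4   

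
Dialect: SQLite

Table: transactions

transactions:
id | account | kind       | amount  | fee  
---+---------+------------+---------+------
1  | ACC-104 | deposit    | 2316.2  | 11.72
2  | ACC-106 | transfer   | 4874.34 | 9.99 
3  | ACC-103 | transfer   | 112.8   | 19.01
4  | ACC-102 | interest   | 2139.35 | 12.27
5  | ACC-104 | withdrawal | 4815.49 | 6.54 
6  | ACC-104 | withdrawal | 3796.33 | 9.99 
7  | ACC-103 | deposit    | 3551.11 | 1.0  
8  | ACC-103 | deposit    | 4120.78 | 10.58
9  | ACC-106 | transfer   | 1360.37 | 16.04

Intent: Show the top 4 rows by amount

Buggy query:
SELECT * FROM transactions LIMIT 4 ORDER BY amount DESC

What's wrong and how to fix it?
Bug: ORDER BY cannot follow LIMIT; LIMIT is the final clause

Fix: Swap the clauses: ORDER BY first, then LIMIT

Corrected query:
SELECT * FROM transactions ORDER BY amount DESC LIMIT 4

Result:
id | account | kind       | amount  | fee  
---+---------+------------+---------+------
2  | ACC-106 | transfer   | 4874.34 | 9.99 
5  | ACC-104 | withdrawal | 4815.49 | 6.54 
8  | ACC-103 | deposit    | 4120.78 | 10.58
6  | ACC-104 | withdrawal | 3796.33 | 9.99 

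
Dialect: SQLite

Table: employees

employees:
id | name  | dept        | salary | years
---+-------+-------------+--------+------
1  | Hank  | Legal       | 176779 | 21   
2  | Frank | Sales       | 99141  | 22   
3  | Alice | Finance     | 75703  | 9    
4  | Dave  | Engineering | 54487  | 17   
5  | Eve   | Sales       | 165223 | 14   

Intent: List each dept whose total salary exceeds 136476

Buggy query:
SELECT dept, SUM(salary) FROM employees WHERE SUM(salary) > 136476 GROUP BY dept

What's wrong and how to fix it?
Bug: Aggregate functions cannot appear in a WHERE clause

Fix: Use HAVING (which filters groups after aggregation) instead of WHERE

Corrected query:
SELECT dept, SUM(salary) FROM employees GROUP BY dept HAVING SUM(salary) > 136476

Result:
dept  | SUM(salary)
------+------------
Legal | 176779     
Sales | 264364     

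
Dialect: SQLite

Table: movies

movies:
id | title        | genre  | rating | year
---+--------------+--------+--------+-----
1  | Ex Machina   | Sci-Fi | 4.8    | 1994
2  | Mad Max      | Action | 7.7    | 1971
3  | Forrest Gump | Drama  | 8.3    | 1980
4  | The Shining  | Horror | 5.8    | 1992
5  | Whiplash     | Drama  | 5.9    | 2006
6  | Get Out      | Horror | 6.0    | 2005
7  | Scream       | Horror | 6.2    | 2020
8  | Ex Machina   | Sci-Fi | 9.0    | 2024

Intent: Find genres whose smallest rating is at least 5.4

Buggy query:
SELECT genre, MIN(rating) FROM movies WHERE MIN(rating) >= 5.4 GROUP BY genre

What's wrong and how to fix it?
Bug: Aggregates like MIN are computed per group after WHERE runs

Fix: Replace WHERE with HAVING after the GROUP BY

Corrected query:
SELECT genre, MIN(rating) FROM movies GROUP BY genre HAVING MIN(rating) >= 5.4

Result:
genre  | MIN(rating)
-------+------------
Action | 7.7        
Drama  | 5.9        
Horror | 5.8        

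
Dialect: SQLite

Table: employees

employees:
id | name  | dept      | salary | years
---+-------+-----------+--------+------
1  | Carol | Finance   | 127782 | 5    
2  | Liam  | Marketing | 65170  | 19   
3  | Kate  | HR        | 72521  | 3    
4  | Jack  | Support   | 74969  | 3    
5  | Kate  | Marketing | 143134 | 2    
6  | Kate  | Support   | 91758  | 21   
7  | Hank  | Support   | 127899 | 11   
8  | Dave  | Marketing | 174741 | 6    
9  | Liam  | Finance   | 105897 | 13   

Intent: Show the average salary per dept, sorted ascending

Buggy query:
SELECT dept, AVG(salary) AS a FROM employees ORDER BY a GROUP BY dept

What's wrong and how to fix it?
Bug: GROUP BY must precede ORDER BY

Fix: Move ORDER BY to the end, after GROUP BY

Corrected query:
SELECT dept, AVG(salary) AS a FROM employees GROUP BY dept ORDER BY a

Result:
dept      | a            
----------+--------------
HR        | 72521        
Support   | 98208.666667 
Finance   | 116839.5     
Marketing | 127681.666667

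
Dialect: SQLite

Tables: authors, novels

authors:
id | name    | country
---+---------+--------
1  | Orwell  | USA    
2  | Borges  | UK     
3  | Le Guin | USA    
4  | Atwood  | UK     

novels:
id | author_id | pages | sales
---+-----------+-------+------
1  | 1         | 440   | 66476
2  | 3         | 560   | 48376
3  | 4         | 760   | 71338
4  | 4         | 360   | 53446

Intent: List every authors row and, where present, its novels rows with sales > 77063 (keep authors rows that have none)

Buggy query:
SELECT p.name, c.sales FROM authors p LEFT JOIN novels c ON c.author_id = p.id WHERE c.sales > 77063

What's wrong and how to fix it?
Bug: A WHERE condition on the right-hand table after LEFT JOIN drops unmatched parents

Fix: Put 'c.sales > 77063' in the JOIN's ON clause instead of WHERE

Corrected query:
SELECT p.name, c.sales FROM authors p LEFT JOIN novels c ON c.author_id = p.id AND c.sales > 77063

Result:
name    | sales
--------+------
Orwell  | NULL 
Borges  | NULL 
Le Guin | NULL 
Atwood  | NULL 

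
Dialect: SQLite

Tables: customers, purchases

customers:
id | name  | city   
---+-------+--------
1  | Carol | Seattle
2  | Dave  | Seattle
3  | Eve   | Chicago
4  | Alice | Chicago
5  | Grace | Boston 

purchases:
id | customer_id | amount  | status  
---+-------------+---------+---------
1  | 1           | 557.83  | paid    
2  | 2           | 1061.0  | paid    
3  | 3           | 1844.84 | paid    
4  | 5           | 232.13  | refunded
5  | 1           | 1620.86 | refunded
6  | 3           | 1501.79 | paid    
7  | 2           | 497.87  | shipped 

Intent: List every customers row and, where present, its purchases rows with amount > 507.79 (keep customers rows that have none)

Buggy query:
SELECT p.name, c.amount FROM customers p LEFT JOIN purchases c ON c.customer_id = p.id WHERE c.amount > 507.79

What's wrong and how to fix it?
Bug: A WHERE condition on the right-hand table after LEFT JOIN drops unmatched parents

Fix: Put 'c.amount > 507.79' in the JOIN's ON clause instead of WHERE

Corrected query:
SELECT p.name, c.amount FROM customers p LEFT JOIN purchases c ON c.customer_id = p.id AND c.amount > 507.79

Result:
name  | amount 
------+--------
Carol | 557.83 
Carol | 1620.86
Dave  | 1061   
Eve   | 1501.79
Eve   | 1844.84
Alice | NULL   
Grace | NULL   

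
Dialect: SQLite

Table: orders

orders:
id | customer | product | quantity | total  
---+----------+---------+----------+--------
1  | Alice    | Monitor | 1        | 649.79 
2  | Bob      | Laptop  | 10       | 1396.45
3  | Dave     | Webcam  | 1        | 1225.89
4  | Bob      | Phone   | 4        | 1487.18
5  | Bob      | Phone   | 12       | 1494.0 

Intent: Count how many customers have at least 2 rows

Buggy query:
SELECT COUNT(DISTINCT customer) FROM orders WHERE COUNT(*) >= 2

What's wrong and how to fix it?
Bug: WHERE filters individual rows, not groups, so a group-level COUNT is invalid there

Fix: Use a subquery that GROUPs and filters with HAVING, then count its rows

Corrected query:
SELECT COUNT(*) FROM (SELECT customer FROM orders GROUP BY customer HAVING COUNT(*) >= 2)

Result:
COUNT(*)
--------
1       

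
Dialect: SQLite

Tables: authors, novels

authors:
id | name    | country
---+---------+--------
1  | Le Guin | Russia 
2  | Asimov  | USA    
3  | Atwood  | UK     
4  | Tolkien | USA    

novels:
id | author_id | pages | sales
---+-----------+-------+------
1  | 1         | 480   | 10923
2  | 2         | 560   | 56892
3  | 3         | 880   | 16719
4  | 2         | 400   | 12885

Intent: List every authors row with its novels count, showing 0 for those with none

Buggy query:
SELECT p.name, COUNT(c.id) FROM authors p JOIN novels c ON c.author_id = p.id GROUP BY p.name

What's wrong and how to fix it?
Bug: An inner join excludes parents with zero children

Fix: Switch to LEFT JOIN to retain unmatched parent rows

Corrected query:
SELECT p.name, COUNT(c.id) FROM authors p LEFT JOIN novels c ON c.author_id = p.id GROUP BY p.name

Result:
name    | COUNT(c.id)
--------+------------
Asimov  | 2          
Atwood  | 1          
Le Guin | 1          
Tolkien | 0          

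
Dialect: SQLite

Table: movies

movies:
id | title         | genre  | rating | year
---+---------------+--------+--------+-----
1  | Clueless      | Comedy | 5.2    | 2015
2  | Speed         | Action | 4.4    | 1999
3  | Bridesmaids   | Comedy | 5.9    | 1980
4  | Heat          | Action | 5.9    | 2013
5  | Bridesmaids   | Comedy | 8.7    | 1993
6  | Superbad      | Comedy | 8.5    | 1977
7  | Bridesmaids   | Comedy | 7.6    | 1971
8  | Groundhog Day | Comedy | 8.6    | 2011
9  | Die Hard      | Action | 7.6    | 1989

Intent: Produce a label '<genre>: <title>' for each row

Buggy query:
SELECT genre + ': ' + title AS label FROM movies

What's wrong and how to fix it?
Bug: '+' is numeric addition; on text columns SQLite converts them to 0 instead of concatenating

Fix: Use the || operator for string concatenation

Corrected query:
SELECT genre || ': ' || title AS label FROM movies

Result:
label                
---------------------
Comedy: Clueless     
Action: Speed        
Comedy: Bridesmaids  
Action: Heat         
Comedy: Bridesmaids  
Comedy: Superbad     
Comedy: Bridesmaids  
Comedy: Groundhog Day
Action: Die Hard     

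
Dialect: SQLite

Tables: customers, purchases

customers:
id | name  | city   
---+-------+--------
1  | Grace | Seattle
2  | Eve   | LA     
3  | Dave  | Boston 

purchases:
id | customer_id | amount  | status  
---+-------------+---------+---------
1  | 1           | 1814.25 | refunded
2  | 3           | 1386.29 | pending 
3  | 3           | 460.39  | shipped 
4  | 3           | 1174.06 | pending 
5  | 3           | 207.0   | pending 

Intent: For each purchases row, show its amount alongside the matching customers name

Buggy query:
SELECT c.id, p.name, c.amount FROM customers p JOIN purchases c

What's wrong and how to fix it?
Bug: Missing join condition: each purchases row is matched to all customers rows instead of just its own

Fix: Add ON c.customer_id = p.id to the JOIN

Corrected query:
SELECT c.id, p.name, c.amount FROM customers p JOIN purchases c ON c.customer_id = p.id

Result:
id | name  | amount 
---+-------+--------
1  | Grace | 1814.25
2  | Dave  | 1386.29
3  | Dave  | 460.39 
4  | Dave  | 1174.06
5  | Dave  | 207    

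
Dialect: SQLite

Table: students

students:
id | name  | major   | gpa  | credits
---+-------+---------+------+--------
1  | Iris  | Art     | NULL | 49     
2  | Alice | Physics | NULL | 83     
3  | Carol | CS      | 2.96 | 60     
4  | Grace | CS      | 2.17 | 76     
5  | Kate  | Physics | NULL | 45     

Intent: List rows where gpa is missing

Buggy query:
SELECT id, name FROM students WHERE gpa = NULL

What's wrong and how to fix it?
Bug: '= NULL' is always unknown in SQL three-valued logic, so no rows match

Fix: Use IS NULL to test for NULL

Corrected query:
SELECT id, name FROM students WHERE gpa IS NULL

Result:
id | name 
---+------
1  | Iris 
2  | Alice
5  | Kate 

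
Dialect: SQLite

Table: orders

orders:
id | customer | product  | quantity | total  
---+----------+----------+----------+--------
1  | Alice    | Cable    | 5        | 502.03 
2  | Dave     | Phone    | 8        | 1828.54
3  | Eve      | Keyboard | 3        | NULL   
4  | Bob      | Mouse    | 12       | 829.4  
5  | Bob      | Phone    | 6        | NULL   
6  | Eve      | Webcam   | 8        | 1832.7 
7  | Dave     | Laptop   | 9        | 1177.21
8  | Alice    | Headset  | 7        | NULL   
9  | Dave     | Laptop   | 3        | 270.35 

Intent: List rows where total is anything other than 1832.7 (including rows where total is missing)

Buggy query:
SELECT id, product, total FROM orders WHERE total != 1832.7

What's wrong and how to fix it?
Bug: 'total != 1832.7' is unknown when total is NULL, so NULL rows are silently excluded

Fix: Add an explicit OR total IS NULL to include the missing-value rows

Corrected query:
SELECT id, product, total FROM orders WHERE total != 1832.7 OR total IS NULL

Result:
id | product  | total  
---+----------+--------
1  | Cable    | 502.03 
2  | Phone    | 1828.54
3  | Keyboard | NULL   
4  | Mouse    | 829.4  
5  | Phone    | NULL   
7  | Laptop   | 1177.21
8  | Headset  | NULL   
9  | Laptop   | 270.35 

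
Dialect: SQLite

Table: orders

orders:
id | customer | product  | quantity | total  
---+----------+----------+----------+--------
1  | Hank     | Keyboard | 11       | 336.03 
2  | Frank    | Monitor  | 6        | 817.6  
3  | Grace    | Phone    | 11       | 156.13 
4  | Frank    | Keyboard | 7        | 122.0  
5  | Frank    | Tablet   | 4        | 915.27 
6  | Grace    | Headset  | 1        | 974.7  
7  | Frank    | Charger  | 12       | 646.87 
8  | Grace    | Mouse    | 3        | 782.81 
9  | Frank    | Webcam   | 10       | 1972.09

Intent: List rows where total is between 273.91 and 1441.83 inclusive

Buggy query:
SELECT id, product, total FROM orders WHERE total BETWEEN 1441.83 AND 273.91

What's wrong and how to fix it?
Bug: BETWEEN expects the lower bound first; with 1441.83 AND 273.91 the range is empty

Fix: Write BETWEEN 273.91 AND 1441.83

Corrected query:
SELECT id, product, total FROM orders WHERE total BETWEEN 273.91 AND 1441.83

Result:
id | product  | total 
---+----------+-------
1  | Keyboard | 336.03
2  | Monitor  | 817.6 
5  | Tablet   | 915.27
6  | Headset  | 974.7 
7  | Charger  | 646.87
8  | Mouse    | 782.81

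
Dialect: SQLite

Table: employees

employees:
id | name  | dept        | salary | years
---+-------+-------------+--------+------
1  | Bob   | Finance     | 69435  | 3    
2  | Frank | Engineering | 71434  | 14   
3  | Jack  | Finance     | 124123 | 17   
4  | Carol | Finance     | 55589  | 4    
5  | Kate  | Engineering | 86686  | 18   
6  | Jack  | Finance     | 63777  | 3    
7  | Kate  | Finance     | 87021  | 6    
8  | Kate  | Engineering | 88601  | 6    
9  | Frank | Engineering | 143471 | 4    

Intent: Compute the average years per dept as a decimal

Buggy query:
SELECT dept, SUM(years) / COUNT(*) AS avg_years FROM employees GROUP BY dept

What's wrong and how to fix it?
Bug: Both operands are integers, so '/' performs integer division and truncates

Fix: Multiply by 1.0 (or CAST to REAL) to force floating-point division

Corrected query:
SELECT dept, SUM(years) * 1.0 / COUNT(*) AS avg_years FROM employees GROUP BY dept

Result:
dept        | avg_years
------------+----------
Engineering | 10.5     
Finance     | 6.6      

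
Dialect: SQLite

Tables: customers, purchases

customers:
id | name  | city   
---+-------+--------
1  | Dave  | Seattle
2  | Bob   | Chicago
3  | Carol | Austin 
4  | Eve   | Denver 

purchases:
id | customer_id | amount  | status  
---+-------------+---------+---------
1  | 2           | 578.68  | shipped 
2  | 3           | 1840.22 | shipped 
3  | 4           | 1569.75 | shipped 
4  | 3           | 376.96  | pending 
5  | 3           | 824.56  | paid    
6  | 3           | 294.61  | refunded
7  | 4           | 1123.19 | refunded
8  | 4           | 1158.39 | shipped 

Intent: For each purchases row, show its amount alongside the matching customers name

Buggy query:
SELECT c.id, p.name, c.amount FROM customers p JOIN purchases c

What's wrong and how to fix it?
Bug: JOIN with no ON clause produces a cartesian product; every purchases row pairs with every customers row

Fix: Add ON c.customer_id = p.id to the JOIN

Corrected query:
SELECT c.id, p.name, c.amount FROM customers p JOIN purchases c ON c.customer_id = p.id

Result:
id | name  | amount 
---+-------+--------
1  | Bob   | 578.68 
2  | Carol | 1840.22
3  | Eve   | 1569.75
4  | Carol | 376.96 
5  | Carol | 824.56 
6  | Carol | 294.61 
7  | Eve   | 1123.19
8  | Eve   | 1158.39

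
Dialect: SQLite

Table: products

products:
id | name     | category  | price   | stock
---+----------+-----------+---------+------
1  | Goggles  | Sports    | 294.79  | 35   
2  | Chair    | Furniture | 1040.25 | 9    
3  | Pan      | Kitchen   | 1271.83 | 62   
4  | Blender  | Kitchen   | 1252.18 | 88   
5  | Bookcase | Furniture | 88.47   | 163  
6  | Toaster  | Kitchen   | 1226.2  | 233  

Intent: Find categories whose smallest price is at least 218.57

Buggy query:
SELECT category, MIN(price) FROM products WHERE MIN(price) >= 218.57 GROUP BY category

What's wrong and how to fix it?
Bug: Aggregates like MIN are computed per group after WHERE runs

Fix: Use HAVING for the per-group MIN condition

Corrected query:
SELECT category, MIN(price) FROM products GROUP BY category HAVING MIN(price) >= 218.57

Result:
category | MIN(price)
---------+-----------
Kitchen  | 1226.2    
Sports   | 294.79    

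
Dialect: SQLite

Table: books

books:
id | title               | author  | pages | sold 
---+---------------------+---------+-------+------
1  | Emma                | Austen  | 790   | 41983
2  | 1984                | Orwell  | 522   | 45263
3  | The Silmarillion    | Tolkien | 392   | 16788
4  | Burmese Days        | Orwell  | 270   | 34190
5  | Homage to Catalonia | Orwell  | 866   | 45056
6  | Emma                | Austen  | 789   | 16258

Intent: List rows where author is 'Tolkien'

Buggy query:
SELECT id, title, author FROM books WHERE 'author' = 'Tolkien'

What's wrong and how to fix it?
Bug: 'author' in single quotes is a string literal, not the column; the comparison is literal-vs-literal and never true

Fix: Remove the quotes around the column name (or use double quotes for an identifier)

Corrected query:
SELECT id, title, author FROM books WHERE author = 'Tolkien'

Result:
id | title            | author 
---+------------------+--------
3  | The Silmarillion | Tolkien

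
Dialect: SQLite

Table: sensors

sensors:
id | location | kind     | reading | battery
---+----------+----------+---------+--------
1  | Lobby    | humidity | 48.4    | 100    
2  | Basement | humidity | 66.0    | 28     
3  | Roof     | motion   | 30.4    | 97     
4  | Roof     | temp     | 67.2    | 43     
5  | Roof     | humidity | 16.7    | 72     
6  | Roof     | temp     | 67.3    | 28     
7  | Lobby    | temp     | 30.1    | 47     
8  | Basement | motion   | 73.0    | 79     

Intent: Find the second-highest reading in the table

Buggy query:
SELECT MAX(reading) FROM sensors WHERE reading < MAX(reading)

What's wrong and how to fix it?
Bug: The inner MAX is an aggregate inside WHERE, which is not allowed

Fix: Compute the overall MAX in a subquery, then take MAX of rows below it

Corrected query:
SELECT MAX(reading) FROM sensors WHERE reading < (SELECT MAX(reading) FROM sensors)

Result:
MAX(reading)
------------
67.3        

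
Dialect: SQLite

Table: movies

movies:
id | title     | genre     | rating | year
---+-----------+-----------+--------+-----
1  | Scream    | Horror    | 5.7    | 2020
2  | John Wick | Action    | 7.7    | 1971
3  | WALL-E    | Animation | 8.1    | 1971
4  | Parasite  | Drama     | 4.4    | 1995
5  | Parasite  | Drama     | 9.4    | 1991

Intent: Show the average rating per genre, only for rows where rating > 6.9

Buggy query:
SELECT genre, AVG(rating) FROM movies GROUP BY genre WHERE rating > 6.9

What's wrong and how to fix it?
Bug: WHERE cannot follow GROUP BY

Fix: Place WHERE between FROM and GROUP BY

Corrected query:
SELECT genre, AVG(rating) FROM movies WHERE rating > 6.9 GROUP BY genre

Result:
genre     | AVG(rating)
----------+------------
Action    | 7.7        
Animation | 8.1        
Drama     | 9.4        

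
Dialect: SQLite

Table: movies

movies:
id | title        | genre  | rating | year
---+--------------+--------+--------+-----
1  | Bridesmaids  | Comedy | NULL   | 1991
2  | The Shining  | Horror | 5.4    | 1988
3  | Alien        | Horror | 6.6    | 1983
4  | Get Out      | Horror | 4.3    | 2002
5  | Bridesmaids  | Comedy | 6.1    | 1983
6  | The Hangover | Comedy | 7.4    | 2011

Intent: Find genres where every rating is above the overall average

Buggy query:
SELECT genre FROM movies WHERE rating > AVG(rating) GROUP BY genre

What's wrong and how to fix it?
Bug: WHERE evaluates per row before aggregation, so AVG() is unavailable

Fix: Use a subquery for AVG and a HAVING MIN(...) filter so the condition holds for every row in the group

Corrected query:
SELECT genre FROM movies GROUP BY genre HAVING MIN(rating) > (SELECT AVG(rating) FROM movies)

Result:
genre 
------
Comedy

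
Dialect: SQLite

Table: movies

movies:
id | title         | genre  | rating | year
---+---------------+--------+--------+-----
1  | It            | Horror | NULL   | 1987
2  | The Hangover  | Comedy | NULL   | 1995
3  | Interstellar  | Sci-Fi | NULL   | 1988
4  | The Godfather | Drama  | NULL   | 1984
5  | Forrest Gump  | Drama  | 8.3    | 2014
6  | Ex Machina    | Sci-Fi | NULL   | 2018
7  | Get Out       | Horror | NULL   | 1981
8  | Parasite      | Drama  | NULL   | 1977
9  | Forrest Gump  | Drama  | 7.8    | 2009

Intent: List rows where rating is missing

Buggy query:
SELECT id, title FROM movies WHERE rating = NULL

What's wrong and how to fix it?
Bug: '= NULL' is always unknown in SQL three-valued logic, so no rows match

Fix: Replace '= NULL' with 'IS NULL'

Corrected query:
SELECT id, title FROM movies WHERE rating IS NULL

Result:
id | title        
---+--------------
1  | It           
2  | The Hangover 
3  | Interstellar 
4  | The Godfather
6  | Ex Machina   
7  | Get Out      
8  | Parasite     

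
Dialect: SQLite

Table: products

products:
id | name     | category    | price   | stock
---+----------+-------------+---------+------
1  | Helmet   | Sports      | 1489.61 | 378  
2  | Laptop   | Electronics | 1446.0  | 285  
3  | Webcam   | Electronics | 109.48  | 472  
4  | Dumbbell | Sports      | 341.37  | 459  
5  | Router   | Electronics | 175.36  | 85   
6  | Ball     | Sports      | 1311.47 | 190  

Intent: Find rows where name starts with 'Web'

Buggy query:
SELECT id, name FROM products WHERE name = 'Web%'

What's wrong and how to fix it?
Bug: Wildcards only work with LIKE; '=' treats '%' as a literal character

Fix: Replace '=' with LIKE so 'Web%' is treated as a pattern

Corrected query:
SELECT id, name FROM products WHERE name LIKE 'Web%'

Result:
id | name  
---+-------
3  | Webcam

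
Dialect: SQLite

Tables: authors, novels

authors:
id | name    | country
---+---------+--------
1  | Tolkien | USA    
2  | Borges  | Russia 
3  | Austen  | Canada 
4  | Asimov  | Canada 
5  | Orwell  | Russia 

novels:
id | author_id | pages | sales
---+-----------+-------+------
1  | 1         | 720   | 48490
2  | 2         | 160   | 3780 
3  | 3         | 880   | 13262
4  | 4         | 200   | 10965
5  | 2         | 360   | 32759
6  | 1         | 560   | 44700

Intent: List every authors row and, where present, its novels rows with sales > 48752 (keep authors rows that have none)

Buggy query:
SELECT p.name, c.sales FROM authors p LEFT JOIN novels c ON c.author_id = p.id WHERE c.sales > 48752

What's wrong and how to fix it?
Bug: A WHERE condition on the right-hand table after LEFT JOIN drops unmatched parents

Fix: Put 'c.sales > 48752' in the JOIN's ON clause instead of WHERE

Corrected query:
SELECT p.name, c.sales FROM authors p LEFT JOIN novels c ON c.author_id = p.id AND c.sales > 48752

Result:
name    | sales
--------+------
Tolkien | NULL 
Borges  | NULL 
Austen  | NULL 
Asimov  | NULL 
Orwell  | NULL 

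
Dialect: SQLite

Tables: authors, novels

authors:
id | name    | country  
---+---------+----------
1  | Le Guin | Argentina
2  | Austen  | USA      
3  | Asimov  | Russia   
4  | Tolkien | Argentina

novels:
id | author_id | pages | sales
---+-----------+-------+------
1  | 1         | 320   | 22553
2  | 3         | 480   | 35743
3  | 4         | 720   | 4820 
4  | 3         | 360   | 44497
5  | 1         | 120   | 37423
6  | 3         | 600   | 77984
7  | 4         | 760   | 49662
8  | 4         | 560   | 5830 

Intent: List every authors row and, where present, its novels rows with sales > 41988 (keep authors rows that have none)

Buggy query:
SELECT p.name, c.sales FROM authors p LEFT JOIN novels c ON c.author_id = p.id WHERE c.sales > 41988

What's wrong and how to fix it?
Bug: Filtering c.sales in WHERE discards the NULL rows produced by LEFT JOIN, turning it into an inner join

Fix: Put 'c.sales > 41988' in the JOIN's ON clause instead of WHERE

Corrected query:
SELECT p.name, c.sales FROM authors p LEFT JOIN novels c ON c.author_id = p.id AND c.sales > 41988

Result:
name    | sales
--------+------
Le Guin | NULL 
Austen  | NULL 
Asimov  | 44497
Asimov  | 77984
Tolkien | 49662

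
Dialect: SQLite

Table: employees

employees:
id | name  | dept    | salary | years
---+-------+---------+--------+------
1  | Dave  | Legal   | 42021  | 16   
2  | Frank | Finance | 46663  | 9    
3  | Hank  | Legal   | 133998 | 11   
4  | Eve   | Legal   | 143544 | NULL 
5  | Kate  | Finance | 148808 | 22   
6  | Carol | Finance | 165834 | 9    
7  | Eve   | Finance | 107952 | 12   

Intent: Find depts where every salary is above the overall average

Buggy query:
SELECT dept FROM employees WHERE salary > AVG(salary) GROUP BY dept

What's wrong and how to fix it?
Bug: WHERE evaluates per row before aggregation, so AVG() is unavailable

Fix: Use a subquery for AVG and a HAVING MIN(...) filter so the condition holds for every row in the group

Corrected query:
SELECT dept FROM employees GROUP BY dept HAVING MIN(salary) > (SELECT AVG(salary) FROM employees)

Result:
(no rows)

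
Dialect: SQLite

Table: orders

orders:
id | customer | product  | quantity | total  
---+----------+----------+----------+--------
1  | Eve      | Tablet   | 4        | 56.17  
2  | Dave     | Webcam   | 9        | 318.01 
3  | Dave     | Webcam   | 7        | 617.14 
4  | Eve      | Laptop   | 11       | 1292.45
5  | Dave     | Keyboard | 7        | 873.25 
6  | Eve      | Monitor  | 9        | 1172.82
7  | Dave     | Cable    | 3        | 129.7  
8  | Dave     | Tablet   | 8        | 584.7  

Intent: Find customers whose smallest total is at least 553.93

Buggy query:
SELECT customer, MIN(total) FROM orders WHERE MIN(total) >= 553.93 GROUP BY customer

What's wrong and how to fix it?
Bug: MIN() in WHERE is a misuse of aggregate

Fix: Use HAVING for the per-group MIN condition

Corrected query:
SELECT customer, MIN(total) FROM orders GROUP BY customer HAVING MIN(total) >= 553.93

Result:
(no rows)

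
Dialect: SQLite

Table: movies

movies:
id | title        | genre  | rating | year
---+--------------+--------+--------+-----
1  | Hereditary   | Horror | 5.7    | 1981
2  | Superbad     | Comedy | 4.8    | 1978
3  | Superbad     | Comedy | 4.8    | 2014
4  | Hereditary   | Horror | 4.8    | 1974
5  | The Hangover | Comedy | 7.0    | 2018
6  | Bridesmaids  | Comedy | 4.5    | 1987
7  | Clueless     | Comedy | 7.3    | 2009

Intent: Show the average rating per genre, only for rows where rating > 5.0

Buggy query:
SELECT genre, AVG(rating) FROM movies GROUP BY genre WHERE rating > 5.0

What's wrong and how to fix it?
Bug: Row-level WHERE must come before GROUP BY in the clause order

Fix: Place WHERE between FROM and GROUP BY

Corrected query:
SELECT genre, AVG(rating) FROM movies WHERE rating > 5.0 GROUP BY genre

Result:
genre  | AVG(rating)
-------+------------
Comedy | 7.15       
Horror | 5.7        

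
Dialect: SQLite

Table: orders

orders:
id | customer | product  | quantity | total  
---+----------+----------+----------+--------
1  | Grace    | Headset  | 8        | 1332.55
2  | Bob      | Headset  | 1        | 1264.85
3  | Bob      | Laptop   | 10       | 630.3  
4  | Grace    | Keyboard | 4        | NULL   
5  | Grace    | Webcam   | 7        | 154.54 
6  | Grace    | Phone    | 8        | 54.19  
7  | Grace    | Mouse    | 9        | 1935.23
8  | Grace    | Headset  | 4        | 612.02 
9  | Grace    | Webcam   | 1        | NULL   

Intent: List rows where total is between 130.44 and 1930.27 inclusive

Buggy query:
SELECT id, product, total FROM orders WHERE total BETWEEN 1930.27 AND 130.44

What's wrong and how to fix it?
Bug: BETWEEN expects the lower bound first; with 1930.27 AND 130.44 the range is empty

Fix: Write BETWEEN 130.44 AND 1930.27

Corrected query:
SELECT id, product, total FROM orders WHERE total BETWEEN 130.44 AND 1930.27

Result:
id | product | total  
---+---------+--------
1  | Headset | 1332.55
2  | Headset | 1264.85
3  | Laptop  | 630.3  
5  | Webcam  | 154.54 
8  | Headset | 612.02 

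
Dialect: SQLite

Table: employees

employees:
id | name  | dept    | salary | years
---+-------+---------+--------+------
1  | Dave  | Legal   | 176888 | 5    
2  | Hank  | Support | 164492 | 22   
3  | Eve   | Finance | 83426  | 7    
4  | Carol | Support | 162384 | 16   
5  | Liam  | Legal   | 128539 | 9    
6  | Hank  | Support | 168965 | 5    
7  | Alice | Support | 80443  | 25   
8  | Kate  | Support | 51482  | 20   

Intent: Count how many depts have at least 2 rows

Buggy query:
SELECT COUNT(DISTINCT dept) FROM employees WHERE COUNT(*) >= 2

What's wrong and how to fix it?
Bug: COUNT(*) cannot appear in WHERE; the per-group count doesn't exist yet

Fix: Use a subquery that GROUPs and filters with HAVING, then count its rows

Corrected query:
SELECT COUNT(*) FROM (SELECT dept FROM employees GROUP BY dept HAVING COUNT(*) >= 2)

Result:
COUNT(*)
--------
2       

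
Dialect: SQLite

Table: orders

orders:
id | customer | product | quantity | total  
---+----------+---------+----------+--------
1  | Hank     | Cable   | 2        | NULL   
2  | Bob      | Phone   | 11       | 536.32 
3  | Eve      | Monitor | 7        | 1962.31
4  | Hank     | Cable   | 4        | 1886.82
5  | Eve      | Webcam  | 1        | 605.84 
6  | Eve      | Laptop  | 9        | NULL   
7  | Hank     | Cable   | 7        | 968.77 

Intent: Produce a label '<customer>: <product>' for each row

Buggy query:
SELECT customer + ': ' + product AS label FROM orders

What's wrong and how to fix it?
Bug: '+' is numeric addition; on text columns SQLite converts them to 0 instead of concatenating

Fix: Use the || operator for string concatenation

Corrected query:
SELECT customer || ': ' || product AS label FROM orders

Result:
label       
------------
Hank: Cable 
Bob: Phone  
Eve: Monitor
Hank: Cable 
Eve: Webcam 
Eve: Laptop 
Hank: Cable 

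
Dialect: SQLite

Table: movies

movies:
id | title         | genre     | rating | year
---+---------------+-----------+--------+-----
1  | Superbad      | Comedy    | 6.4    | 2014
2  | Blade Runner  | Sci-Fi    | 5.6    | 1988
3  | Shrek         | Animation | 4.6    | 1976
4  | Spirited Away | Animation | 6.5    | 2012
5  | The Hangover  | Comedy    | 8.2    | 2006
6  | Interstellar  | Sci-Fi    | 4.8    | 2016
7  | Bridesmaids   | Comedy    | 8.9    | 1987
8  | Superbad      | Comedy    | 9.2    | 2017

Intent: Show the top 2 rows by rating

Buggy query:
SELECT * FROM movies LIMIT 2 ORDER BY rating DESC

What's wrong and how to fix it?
Bug: LIMIT must come after ORDER BY

Fix: Swap the clauses: ORDER BY first, then LIMIT

Corrected query:
SELECT * FROM movies ORDER BY rating DESC LIMIT 2

Result:
id | title       | genre  | rating | year
---+-------------+--------+--------+-----
8  | Superbad    | Comedy | 9.2    | 2017
7  | Bridesmaids | Comedy | 8.9    | 1987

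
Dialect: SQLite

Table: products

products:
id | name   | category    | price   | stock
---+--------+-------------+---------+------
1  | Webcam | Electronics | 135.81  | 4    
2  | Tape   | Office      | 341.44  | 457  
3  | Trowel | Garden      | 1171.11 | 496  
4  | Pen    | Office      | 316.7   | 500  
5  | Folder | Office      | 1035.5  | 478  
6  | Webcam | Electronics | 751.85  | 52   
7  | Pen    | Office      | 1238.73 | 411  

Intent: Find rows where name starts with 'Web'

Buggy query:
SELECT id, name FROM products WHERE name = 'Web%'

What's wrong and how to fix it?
Bug: '=' compares the literal string including the % character; pattern matching needs LIKE

Fix: Replace '=' with LIKE so 'Web%' is treated as a pattern

Corrected query:
SELECT id, name FROM products WHERE name LIKE 'Web%'

Result:
id | name  
---+-------
1  | Webcam
6  | Webcam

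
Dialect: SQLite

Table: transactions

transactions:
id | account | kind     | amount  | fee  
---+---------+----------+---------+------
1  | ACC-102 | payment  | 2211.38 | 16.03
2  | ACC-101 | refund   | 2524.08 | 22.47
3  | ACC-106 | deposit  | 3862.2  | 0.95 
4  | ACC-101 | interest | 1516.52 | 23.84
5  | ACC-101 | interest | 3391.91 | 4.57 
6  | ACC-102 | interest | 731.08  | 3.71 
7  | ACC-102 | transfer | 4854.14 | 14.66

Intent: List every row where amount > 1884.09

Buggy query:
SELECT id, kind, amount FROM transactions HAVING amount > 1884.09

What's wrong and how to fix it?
Bug: HAVING filters the output of aggregation, but this query has no GROUP BY and no aggregate functions, so SQLite rejects it (HAVING clause on a non-aggregate query); the condition here is per row

Fix: Replace HAVING with WHERE since the condition applies to individual rows

Corrected query:
SELECT id, kind, amount FROM transactions WHERE amount > 1884.09

Result:
id | kind     | amount 
---+----------+--------
1  | payment  | 2211.38
2  | refund   | 2524.08
3  | deposit  | 3862.2 
5  | interest | 3391.91
7  | transfer | 4854.14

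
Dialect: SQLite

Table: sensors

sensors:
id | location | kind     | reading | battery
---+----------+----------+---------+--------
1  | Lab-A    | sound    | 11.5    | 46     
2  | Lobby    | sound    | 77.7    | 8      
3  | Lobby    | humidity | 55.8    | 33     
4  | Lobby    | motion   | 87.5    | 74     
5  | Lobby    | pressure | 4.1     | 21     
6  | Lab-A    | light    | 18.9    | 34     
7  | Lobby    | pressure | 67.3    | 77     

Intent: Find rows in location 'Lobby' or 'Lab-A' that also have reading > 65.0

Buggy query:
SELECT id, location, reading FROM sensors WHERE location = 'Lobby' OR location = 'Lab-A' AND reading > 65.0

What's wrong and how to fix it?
Bug: Without parentheses, AND is evaluated before OR, so the reading filter only applies to the 'Lab-A' branch

Fix: Add parentheses around the OR so the AND applies to both alternatives

Corrected query:
SELECT id, location, reading FROM sensors WHERE (location = 'Lobby' OR location = 'Lab-A') AND reading > 65.0

Result:
id | location | reading
---+----------+--------
2  | Lobby    | 77.7   
4  | Lobby    | 87.5   
7  | Lobby    | 67.3   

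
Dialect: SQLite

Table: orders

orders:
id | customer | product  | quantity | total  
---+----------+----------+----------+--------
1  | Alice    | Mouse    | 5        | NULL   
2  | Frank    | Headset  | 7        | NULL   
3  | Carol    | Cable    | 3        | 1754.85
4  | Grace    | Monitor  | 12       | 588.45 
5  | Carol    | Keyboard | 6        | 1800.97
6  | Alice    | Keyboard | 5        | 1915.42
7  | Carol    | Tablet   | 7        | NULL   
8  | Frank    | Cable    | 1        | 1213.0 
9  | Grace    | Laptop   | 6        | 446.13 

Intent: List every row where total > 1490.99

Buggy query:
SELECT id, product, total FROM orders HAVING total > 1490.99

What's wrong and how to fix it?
Bug: This is a non-aggregate query (no GROUP BY, no aggregates), so in SQLite the HAVING clause is invalid here; a row-level condition belongs in WHERE

Fix: Use WHERE for row-level filtering

Corrected query:
SELECT id, product, total FROM orders WHERE total > 1490.99

Result:
id | product  | total  
---+----------+--------
3  | Cable    | 1754.85
5  | Keyboard | 1800.97
6  | Keyboard | 1915.42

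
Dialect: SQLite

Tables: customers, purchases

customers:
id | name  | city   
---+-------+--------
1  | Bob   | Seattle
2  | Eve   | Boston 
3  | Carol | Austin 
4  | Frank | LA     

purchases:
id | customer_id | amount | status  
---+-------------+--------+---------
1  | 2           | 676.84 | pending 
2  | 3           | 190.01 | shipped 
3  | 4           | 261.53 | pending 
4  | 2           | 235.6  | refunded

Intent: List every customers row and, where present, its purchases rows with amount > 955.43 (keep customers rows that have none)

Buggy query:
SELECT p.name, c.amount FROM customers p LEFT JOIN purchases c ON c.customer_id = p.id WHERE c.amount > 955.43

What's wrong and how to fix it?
Bug: A WHERE condition on the right-hand table after LEFT JOIN drops unmatched parents

Fix: Move the right-table condition into the ON clause so unmatched parents are kept

Corrected query:
SELECT p.name, c.amount FROM customers p LEFT JOIN purchases c ON c.customer_id = p.id AND c.amount > 955.43

Result:
name  | amount
------+-------
Bob   | NULL  
Eve   | NULL  
Carol | NULL  
Frank | NULL  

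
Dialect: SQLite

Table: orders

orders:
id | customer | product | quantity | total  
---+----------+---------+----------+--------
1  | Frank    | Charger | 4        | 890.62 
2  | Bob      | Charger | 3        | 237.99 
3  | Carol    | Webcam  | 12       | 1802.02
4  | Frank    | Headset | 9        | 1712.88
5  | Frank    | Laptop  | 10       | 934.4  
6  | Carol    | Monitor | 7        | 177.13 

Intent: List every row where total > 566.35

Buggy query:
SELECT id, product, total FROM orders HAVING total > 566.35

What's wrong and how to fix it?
Bug: This is a non-aggregate query (no GROUP BY, no aggregates), so in SQLite the HAVING clause is invalid here; a row-level condition belongs in WHERE

Fix: Replace HAVING with WHERE since the condition applies to individual rows

Corrected query:
SELECT id, product, total FROM orders WHERE total > 566.35

Result:
id | product | total  
---+---------+--------
1  | Charger | 890.62 
3  | Webcam  | 1802.02
4  | Headset | 1712.88
5  | Laptop  | 934.4  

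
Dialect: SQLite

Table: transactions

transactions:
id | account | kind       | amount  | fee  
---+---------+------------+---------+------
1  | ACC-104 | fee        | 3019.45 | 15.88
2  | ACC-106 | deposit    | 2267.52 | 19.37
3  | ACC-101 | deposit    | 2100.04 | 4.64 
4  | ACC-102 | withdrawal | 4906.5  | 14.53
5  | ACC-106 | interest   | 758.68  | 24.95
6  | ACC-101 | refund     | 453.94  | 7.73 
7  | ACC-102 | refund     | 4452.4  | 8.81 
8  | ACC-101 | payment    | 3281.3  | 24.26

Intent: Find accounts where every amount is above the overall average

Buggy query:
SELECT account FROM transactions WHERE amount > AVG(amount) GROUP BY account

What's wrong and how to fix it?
Bug: WHERE evaluates per row before aggregation, so AVG() is unavailable

Fix: Compute the overall average in a scalar subquery and compare each group's MIN against it in HAVING

Corrected query:
SELECT account FROM transactions GROUP BY account HAVING MIN(amount) > (SELECT AVG(amount) FROM transactions)

Result:
account
-------
ACC-102
ACC-104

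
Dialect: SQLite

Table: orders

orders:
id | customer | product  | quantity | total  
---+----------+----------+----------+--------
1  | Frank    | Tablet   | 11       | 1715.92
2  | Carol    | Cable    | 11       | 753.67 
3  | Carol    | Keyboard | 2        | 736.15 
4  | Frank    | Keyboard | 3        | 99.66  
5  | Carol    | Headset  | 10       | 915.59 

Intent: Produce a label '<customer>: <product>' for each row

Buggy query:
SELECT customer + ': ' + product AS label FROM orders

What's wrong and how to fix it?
Bug: SQLite uses || for string concatenation; + coerces text to numbers (yielding 0)

Fix: Replace + with || to concatenate text

Corrected query:
SELECT customer || ': ' || product AS label FROM orders

Result:
label          
---------------
Frank: Tablet  
Carol: Cable   
Carol: Keyboard
Frank: Keyboard
Carol: Headset 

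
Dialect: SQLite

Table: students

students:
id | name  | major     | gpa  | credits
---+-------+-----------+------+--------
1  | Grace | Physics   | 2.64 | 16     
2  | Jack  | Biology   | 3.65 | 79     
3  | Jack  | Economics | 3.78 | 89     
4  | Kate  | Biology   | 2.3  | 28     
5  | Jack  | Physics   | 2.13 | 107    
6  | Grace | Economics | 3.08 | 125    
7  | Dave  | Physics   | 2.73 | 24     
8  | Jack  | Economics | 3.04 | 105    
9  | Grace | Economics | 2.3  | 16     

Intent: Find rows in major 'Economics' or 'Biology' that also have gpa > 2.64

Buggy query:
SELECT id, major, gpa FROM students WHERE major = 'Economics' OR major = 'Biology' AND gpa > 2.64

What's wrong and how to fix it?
Bug: AND binds tighter than OR, so this parses as major = 'Economics' OR (major = 'Biology' AND gpa > 2.64)

Fix: Add parentheses around the OR so the AND applies to both alternatives

Corrected query:
SELECT id, major, gpa FROM students WHERE (major = 'Economics' OR major = 'Biology') AND gpa > 2.64

Result:
id | major     | gpa 
---+-----------+-----
2  | Biology   | 3.65
3  | Economics | 3.78
6  | Economics | 3.08
8  | Economics | 3.04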